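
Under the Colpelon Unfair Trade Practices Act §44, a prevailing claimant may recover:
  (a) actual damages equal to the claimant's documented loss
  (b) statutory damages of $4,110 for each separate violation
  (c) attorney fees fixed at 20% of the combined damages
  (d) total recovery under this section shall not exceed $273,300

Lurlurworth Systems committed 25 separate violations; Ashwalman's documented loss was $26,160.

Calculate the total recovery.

Statutory damages: 25 × $4,110 = $102,750
Combined damages: $26,160 + $102,750 = $128,910
Attorney fees: 20% of $128,910 = $25,782
Total before cap: $128,910 + $25,782 = $154,692
Cap at $273,300: $154,692 is within the cap, no reduction.

$154,692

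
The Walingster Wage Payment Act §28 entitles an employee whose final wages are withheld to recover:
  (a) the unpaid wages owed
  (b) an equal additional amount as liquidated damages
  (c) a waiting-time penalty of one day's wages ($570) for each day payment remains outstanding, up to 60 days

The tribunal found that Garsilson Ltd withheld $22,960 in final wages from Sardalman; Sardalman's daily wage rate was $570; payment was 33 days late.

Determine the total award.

Liquidated damages (equal amount): $22,960
Penalty days: min(33, 60) = 33
Waiting-time penalty: 33 × $570 = $18,810
Total award: $22,960 + $22,960 + $18,810 = $64,730

$64,730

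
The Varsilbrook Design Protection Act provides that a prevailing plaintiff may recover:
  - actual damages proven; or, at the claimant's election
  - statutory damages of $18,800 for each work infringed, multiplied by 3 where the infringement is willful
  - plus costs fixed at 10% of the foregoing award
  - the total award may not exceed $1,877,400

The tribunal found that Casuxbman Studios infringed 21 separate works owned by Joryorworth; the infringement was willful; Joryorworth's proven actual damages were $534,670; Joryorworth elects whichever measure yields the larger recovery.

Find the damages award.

$1,302,840

Statutory damages: 21 × $18,800 = $394,800
Trebled: 3 × $394,800 = $1,184,400
Greater of actual damages ($534,670) or enhanced statutory damages ($1,184,400): $1,184,400
Costs: 10% of $1,184,400 = $118,440
Award plus costs: $1,184,400 + $118,440 = $1,302,840
Cap at $1,877,400: $1,302,840 is within the cap, no reduction.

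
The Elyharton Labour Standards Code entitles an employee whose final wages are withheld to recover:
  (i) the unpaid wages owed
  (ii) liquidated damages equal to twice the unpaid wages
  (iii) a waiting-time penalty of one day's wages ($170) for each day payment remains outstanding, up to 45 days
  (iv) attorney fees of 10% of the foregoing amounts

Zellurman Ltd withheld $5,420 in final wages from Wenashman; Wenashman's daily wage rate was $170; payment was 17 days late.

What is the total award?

$21,065

Doubled: 2 × $5,420 = $10,840
Penalty days: min(17, 45) = 17
Waiting-time penalty: 17 × $170 = $2,890
Subtotal: $5,420 + $10,840 + $2,890 = $19,150
Attorney fees: 10% of $19,150 = $1,915
Total award: $19,150 + $1,915 = $21,065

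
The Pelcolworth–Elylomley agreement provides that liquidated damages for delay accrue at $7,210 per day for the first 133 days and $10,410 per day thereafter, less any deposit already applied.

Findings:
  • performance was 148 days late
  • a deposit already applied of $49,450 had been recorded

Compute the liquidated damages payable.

First 133 days: 133 × $7,210 = $958,930
Remaining days: (148 − 133) × $10,410 = $156,150
Accrued per-day damages: $958,930 + $156,150 = $1,115,080
Less deposit already applied: $1,115,080 − $49,450 = $1,065,630

Liquidated damages: $1,065,630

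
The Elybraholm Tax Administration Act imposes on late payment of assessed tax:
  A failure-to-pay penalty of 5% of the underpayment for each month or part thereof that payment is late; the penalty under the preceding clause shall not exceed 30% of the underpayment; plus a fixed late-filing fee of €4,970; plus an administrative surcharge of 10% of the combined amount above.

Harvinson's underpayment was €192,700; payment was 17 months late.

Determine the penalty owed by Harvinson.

Accrued rate: 5% × 17 = 85%, capped at 30% → 30%
Failure-to-pay penalty: 30% of €192,700 = €57,810
Penalty before surcharge: €57,810 + €4,970 = €62,780
Administrative surcharge: 10% of €62,780 = €6,278
Total penalty: €62,780 + €6,278 = €69,058

€69,058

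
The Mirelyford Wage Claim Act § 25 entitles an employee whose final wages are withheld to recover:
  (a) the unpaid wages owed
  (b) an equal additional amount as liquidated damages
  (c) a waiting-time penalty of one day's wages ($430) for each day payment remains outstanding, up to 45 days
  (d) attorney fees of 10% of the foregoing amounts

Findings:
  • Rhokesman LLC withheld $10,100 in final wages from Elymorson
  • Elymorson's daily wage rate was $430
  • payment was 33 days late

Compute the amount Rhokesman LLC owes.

Liquidated damages (equal amount): $10,100
Penalty days: min(33, 45) = 33
Waiting-time penalty: 33 × $430 = $14,190
Subtotal: $10,100 + $10,100 + $14,190 = $34,390
Attorney fees: 10% of $34,390 = $3,439
Total award: $34,390 + $3,439 = $37,829

$37,829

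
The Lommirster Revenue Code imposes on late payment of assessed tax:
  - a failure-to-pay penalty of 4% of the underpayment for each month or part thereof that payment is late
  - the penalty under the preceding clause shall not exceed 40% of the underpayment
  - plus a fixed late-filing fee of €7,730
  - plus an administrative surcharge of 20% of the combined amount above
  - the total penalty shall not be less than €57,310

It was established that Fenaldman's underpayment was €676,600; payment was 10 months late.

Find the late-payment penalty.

Accrued rate: 4% × 10 = 40%, capped at 40% → 40%
Failure-to-pay penalty: 40% of €676,600 = €270,640
Penalty before surcharge: €270,640 + €7,730 = €278,370
Administrative surcharge: 20% of €278,370 = €55,674
Total penalty: €278,370 + €55,674 = €334,044
Minimum €57,310: €334,044 meets the minimum, no increase.

€334,044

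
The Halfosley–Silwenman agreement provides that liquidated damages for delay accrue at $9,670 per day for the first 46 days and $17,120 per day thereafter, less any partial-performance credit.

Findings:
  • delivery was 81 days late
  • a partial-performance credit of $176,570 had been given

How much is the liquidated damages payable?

Liquidated damages: $867,450

First 46 days: 46 × $9,670 = $444,820
Remaining days: (81 − 46) × $17,120 = $599,200
Accrued per-day damages: $444,820 + $599,200 = $1,044,020
Less partial-performance credit: $1,044,020 − $176,570 = $867,450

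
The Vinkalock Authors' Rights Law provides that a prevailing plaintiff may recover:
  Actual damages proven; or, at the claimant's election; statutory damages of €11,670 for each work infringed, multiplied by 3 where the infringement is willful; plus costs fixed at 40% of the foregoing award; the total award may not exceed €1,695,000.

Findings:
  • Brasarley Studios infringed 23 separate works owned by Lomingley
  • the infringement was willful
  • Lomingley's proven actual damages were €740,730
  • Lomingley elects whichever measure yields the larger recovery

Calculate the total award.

Statutory damages: 23 × €11,670 = €268,410
Trebled: 3 × €268,410 = €805,230
Greater of actual damages (€740,730) or enhanced statutory damages (€805,230): €805,230
Costs: 40% of €805,230 = €322,092
Award plus costs: €805,230 + €322,092 = €1,127,322
Cap at €1,695,000: €1,127,322 is within the cap, no reduction.

€1,127,322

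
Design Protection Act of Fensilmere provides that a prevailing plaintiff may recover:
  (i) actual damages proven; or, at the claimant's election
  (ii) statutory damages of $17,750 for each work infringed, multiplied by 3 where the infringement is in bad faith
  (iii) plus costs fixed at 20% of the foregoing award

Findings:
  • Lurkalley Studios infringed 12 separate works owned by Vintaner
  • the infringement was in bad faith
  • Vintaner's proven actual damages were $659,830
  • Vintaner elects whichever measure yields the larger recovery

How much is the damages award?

Statutory damages: 12 × $17,750 = $213,000
Trebled: 3 × $213,000 = $639,000
Greater of actual damages ($659,830) or enhanced statutory damages ($639,000): $659,830
Costs: 20% of $659,830 = $131,966
Award plus costs: $659,830 + $131,966 = $791,796

$791,796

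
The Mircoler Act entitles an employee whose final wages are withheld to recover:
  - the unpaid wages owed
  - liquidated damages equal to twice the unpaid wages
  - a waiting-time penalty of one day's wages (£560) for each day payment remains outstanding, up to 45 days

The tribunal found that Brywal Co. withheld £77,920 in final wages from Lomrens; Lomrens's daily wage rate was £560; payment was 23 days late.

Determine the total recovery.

Doubled: 2 × £77,920 = £155,840
Penalty days: min(23, 45) = 23
Waiting-time penalty: 23 × £560 = £12,880
Total award: £77,920 + £155,840 + £12,880 = £246,640

£246,640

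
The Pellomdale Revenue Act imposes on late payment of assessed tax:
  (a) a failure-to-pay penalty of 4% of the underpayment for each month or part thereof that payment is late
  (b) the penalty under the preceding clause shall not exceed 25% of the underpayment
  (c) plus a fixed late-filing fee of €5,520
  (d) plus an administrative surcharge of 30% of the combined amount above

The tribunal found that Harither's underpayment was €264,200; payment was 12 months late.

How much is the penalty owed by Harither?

Accrued rate: 4% × 12 = 48%, capped at 25% → 25%
Failure-to-pay penalty: 25% of €264,200 = €66,050
Penalty before surcharge: €66,050 + €5,520 = €71,570
Administrative surcharge: 30% of €71,570 = €21,471
Total penalty: €71,570 + €21,471 = €93,041

€93,041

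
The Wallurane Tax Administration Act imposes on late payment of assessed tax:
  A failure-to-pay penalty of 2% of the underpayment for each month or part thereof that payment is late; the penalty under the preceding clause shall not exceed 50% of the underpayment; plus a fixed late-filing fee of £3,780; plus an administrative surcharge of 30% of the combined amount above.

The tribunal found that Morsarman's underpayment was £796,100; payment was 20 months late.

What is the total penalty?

£418,886

Accrued rate: 2% × 20 = 40%, capped at 50% → 40%
Failure-to-pay penalty: 40% of £796,100 = £318,440
Penalty before surcharge: £318,440 + £3,780 = £322,220
Administrative surcharge: 30% of £322,220 = £96,666
Total penalty: £322,220 + £96,666 = £418,886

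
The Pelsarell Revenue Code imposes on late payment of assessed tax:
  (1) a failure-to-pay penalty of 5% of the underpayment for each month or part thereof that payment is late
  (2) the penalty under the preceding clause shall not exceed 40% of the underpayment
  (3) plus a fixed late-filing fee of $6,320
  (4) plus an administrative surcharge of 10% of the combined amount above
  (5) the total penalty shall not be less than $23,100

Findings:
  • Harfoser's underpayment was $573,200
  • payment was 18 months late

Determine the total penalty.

$259,160

Accrued rate: 5% × 18 = 90%, capped at 40% → 40%
Failure-to-pay penalty: 40% of $573,200 = $229,280
Penalty before surcharge: $229,280 + $6,320 = $235,600
Administrative surcharge: 10% of $235,600 = $23,560
Total penalty: $235,600 + $23,560 = $259,160
Minimum $23,100: $259,160 meets the minimum, no increase.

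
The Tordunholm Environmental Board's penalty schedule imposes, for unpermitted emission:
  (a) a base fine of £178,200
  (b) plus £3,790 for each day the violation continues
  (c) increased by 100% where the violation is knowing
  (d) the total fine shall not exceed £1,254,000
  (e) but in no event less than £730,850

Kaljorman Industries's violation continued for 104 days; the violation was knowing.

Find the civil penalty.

Civil penalty: £1,144,720

Per-day component: 104 × £3,790 = £394,160
Base plus per-day: £178,200 + £394,160 = £572,360
Enhancement: 100% of £572,360 = £572,360
Enhanced fine: £572,360 + £572,360 = £1,144,720
Cap at £1,254,000: £1,144,720 is within the cap, no reduction.
Minimum £730,850: £1,144,720 meets the minimum, no increase.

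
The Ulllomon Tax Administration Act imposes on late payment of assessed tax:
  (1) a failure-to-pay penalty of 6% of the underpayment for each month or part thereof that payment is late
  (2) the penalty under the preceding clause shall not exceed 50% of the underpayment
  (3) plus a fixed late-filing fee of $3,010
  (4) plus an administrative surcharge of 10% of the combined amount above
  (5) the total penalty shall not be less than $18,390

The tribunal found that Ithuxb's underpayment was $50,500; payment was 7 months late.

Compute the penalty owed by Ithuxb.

Accrued rate: 6% × 7 = 42%, capped at 50% → 42%
Failure-to-pay penalty: 42% of $50,500 = $21,210
Penalty before surcharge: $21,210 + $3,010 = $24,220
Administrative surcharge: 10% of $24,220 = $2,422
Total penalty: $24,220 + $2,422 = $26,642
Minimum $18,390: $26,642 meets the minimum, no increase.

$26,642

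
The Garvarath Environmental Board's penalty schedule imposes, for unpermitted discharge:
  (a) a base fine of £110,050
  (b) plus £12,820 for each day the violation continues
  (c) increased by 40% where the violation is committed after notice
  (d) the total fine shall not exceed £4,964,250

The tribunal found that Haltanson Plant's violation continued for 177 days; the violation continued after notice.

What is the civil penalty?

Per-day component: 177 × £12,820 = £2,269,140
Base plus per-day: £110,050 + £2,269,140 = £2,379,190
Enhancement: 40% of £2,379,190 = £951,676
Enhanced fine: £2,379,190 + £951,676 = £3,330,866
Cap at £4,964,250: £3,330,866 is within the cap, no reduction.

£3,330,866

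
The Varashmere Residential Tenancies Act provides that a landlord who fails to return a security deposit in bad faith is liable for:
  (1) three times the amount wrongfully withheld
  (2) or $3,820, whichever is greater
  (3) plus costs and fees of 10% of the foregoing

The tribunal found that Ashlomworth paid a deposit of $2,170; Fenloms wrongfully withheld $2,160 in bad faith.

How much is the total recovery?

Recovery: $7,128

Trebled: 3 × $2,160 = $6,480
Minimum $3,820: $6,480 meets the minimum, no increase.
Costs and fees: 10% of $6,480 = $648
Total recovery: $6,480 + $648 = $7,128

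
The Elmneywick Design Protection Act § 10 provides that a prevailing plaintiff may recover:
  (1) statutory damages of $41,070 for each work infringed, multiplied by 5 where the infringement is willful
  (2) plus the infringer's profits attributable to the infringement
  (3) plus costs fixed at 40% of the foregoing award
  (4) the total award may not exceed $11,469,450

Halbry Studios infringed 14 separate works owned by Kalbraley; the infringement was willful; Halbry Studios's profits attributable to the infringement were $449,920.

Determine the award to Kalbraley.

$4,654,748

Statutory damages: 14 × $41,070 = $574,980
Multiplied by 5: 5 × $574,980 = $2,874,900
Combined award: $2,874,900 + $449,920 = $3,324,820
Costs: 40% of $3,324,820 = $1,329,928
Award plus costs: $3,324,820 + $1,329,928 = $4,654,748
Cap at $11,469,450: $4,654,748 is within the cap, no reduction.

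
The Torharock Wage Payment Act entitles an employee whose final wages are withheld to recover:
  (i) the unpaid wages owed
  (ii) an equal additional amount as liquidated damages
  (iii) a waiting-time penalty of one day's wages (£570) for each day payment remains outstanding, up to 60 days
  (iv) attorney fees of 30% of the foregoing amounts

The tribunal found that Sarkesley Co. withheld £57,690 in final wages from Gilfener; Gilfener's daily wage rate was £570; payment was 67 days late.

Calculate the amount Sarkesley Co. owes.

£194,454

Liquidated damages (equal amount): £57,690
Penalty days: min(67, 60) = 60
Waiting-time penalty: 60 × £570 = £34,200
Subtotal: £57,690 + £57,690 + £34,200 = £149,580
Attorney fees: 30% of £149,580 = £44,874
Total award: £149,580 + £44,874 = £194,454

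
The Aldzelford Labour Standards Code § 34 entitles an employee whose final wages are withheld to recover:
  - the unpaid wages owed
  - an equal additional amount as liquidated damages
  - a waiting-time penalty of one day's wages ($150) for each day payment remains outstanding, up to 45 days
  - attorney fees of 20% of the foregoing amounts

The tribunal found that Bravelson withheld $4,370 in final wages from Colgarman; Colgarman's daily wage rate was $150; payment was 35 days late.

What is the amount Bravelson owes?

$16,788

Liquidated damages (equal amount): $4,370
Penalty days: min(35, 45) = 35
Waiting-time penalty: 35 × $150 = $5,250
Subtotal: $4,370 + $4,370 + $5,250 = $13,990
Attorney fees: 20% of $13,990 = $2,798
Total award: $13,990 + $2,798 = $16,788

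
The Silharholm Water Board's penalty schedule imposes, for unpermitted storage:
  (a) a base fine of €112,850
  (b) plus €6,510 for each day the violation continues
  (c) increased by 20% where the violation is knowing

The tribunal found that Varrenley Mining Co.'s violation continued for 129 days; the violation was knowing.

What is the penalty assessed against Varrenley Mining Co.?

Civil penalty: €1,143,168

Per-day component: 129 × €6,510 = €839,790
Base plus per-day: €112,850 + €839,790 = €952,640
Enhancement: 20% of €952,640 = €190,528
Enhanced fine: €952,640 + €190,528 = €1,143,168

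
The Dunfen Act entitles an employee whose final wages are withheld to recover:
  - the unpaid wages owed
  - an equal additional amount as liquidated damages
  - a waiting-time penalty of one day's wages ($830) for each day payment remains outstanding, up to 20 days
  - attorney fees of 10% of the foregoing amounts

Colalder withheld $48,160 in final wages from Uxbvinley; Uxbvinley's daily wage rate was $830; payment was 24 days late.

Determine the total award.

Liquidated damages (equal amount): $48,160
Penalty days: min(24, 20) = 20
Waiting-time penalty: 20 × $830 = $16,600
Subtotal: $48,160 + $48,160 + $16,600 = $112,920
Attorney fees: 10% of $112,920 = $11,292
Total award: $112,920 + $11,292 = $124,212

$124,212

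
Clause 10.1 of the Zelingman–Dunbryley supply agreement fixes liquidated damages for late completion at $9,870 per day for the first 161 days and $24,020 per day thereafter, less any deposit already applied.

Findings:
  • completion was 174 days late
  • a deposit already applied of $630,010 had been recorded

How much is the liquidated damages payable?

First 161 days: 161 × $9,870 = $1,589,070
Remaining days: (174 − 161) × $24,020 = $312,260
Accrued per-day damages: $1,589,070 + $312,260 = $1,901,330
Less deposit already applied: $1,901,330 − $630,010 = $1,271,320

$1,271,320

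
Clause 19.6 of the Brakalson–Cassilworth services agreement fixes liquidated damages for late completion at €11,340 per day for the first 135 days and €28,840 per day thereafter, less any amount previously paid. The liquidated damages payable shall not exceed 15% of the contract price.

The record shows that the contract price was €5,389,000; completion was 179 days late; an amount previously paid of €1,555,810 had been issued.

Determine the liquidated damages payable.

€808,350

First 135 days: 135 × €11,340 = €1,530,900
Remaining days: (179 − 135) × €28,840 = €1,268,960
Accrued per-day damages: €1,530,900 + €1,268,960 = €2,799,860
Less amount previously paid: €2,799,860 − €1,555,810 = €1,244,050
Cap: 15% of €5,389,000 = €808,350
Cap at €808,350: €1,244,050 exceeds the cap → €808,350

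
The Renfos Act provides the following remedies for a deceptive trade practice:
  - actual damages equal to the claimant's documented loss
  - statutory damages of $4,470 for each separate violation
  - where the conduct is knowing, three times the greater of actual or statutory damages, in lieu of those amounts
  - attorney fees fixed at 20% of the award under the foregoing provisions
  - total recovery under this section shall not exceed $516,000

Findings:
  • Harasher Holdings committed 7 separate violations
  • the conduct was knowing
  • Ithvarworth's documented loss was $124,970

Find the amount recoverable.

$449,892

Statutory damages: 7 × $4,470 = $31,290
Greater of actual damages ($124,970) or statutory damages ($31,290): $124,970
Trebled: 3 × $124,970 = $374,910
Attorney fees: 20% of $374,910 = $74,982
Total before cap: $374,910 + $74,982 = $449,892
Cap at $516,000: $449,892 is within the cap, no reduction.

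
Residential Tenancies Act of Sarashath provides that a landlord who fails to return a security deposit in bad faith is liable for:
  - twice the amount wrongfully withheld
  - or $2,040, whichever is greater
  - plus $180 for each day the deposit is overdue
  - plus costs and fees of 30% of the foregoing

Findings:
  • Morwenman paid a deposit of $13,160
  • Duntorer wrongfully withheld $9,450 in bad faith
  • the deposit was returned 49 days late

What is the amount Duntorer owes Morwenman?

$36,036

Doubled: 2 × $9,450 = $18,900
Minimum $2,040: $18,900 meets the minimum, no increase.
Late-return penalty: 49 × $180 = $8,820
Damages plus late penalty: $18,900 + $8,820 = $27,720
Costs and fees: 30% of $27,720 = $8,316
Total recovery: $27,720 + $8,316 = $36,036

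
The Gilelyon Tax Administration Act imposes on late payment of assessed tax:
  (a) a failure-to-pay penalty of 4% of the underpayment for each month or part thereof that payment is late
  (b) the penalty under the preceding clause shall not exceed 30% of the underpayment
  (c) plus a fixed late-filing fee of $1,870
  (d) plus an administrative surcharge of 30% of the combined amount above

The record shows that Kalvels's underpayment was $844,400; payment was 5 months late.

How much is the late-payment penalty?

Penalty: $221,975

Accrued rate: 4% × 5 = 20%, capped at 30% → 20%
Failure-to-pay penalty: 20% of $844,400 = $168,880
Penalty before surcharge: $168,880 + $1,870 = $170,750
Administrative surcharge: 30% of $170,750 = $51,225
Total penalty: $170,750 + $51,225 = $221,975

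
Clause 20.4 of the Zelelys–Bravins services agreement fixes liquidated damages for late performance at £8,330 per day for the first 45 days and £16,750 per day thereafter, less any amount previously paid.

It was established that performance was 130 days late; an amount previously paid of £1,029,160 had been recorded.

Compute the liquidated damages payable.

First 45 days: 45 × £8,330 = £374,850
Remaining days: (130 − 45) × £16,750 = £1,423,750
Accrued per-day damages: £374,850 + £1,423,750 = £1,798,600
Less amount previously paid: £1,798,600 − £1,029,160 = £769,440

Liquidated damages: £769,440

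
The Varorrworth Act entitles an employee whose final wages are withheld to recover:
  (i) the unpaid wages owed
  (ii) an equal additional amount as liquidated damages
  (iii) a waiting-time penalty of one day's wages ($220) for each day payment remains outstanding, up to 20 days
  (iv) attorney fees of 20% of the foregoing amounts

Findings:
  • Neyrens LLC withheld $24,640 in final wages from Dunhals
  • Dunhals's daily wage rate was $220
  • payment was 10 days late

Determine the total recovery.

Liquidated damages (equal amount): $24,640
Penalty days: min(10, 20) = 10
Waiting-time penalty: 10 × $220 = $2,200
Subtotal: $24,640 + $24,640 + $2,200 = $51,480
Attorney fees: 20% of $51,480 = $10,296
Total award: $51,480 + $10,296 = $61,776

Total award: $61,776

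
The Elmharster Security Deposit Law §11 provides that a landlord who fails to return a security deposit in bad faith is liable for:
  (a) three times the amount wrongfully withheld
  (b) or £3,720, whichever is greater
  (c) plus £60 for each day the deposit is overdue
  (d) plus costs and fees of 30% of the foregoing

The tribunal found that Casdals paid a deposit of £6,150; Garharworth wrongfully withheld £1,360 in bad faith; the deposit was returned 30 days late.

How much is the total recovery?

Trebled: 3 × £1,360 = £4,080
Minimum £3,720: £4,080 meets the minimum, no increase.
Late-return penalty: 30 × £60 = £1,800
Damages plus late penalty: £4,080 + £1,800 = £5,880
Costs and fees: 30% of £5,880 = £1,764
Total recovery: £5,880 + £1,764 = £7,644

Recovery: £7,644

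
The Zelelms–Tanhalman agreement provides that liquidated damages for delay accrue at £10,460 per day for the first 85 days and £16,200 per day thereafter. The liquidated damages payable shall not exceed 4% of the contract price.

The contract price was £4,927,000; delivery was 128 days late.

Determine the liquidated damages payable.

£197,080

First 85 days: 85 × £10,460 = £889,100
Remaining days: (128 − 85) × £16,200 = £696,600
Accrued per-day damages: £889,100 + £696,600 = £1,585,700
Cap: 4% of £4,927,000 = £197,080
Cap at £197,080: £1,585,700 exceeds the cap → £197,080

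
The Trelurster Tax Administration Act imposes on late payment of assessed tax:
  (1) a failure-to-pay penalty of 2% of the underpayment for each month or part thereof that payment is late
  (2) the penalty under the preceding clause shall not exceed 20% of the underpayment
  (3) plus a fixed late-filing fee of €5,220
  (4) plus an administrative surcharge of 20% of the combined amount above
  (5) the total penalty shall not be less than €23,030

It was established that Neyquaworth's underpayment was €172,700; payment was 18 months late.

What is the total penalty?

€47,712

Accrued rate: 2% × 18 = 36%, capped at 20% → 20%
Failure-to-pay penalty: 20% of €172,700 = €34,540
Penalty before surcharge: €34,540 + €5,220 = €39,760
Administrative surcharge: 20% of €39,760 = €7,952
Total penalty: €39,760 + €7,952 = €47,712
Minimum €23,030: €47,712 meets the minimum, no increase.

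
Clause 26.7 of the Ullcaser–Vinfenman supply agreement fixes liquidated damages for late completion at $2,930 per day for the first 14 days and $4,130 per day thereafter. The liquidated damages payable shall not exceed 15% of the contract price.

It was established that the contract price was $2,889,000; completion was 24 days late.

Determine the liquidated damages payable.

First 14 days: 14 × $2,930 = $41,020
Remaining days: (24 − 14) × $4,130 = $41,300
Accrued per-day damages: $41,020 + $41,300 = $82,320
Cap: 15% of $2,889,000 = $433,350
Cap at $433,350: $82,320 is within the cap, no reduction.

$82,320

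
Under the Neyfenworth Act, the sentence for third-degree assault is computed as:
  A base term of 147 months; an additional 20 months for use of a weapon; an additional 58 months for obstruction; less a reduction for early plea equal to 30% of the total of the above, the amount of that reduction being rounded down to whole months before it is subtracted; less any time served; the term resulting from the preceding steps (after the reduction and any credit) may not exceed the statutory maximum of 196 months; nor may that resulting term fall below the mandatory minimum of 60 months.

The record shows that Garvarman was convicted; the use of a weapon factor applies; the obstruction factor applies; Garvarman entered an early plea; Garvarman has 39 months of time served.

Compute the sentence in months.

119 months

Use of a weapon enhancement: +20 months
Obstruction enhancement: +58 months
Adjusted term: 147 months + 20 months + 58 months = 225 months
Early plea reduction: 30% of 225 months = 67 months (rounded down)
After reduction: 225 − 67 = 158 months
Less time served: 158 months − 39 months = 119 months
Cap at 196 months: 119 months is within the cap, no reduction.
Minimum 60 months: 119 months meets the minimum, no increase.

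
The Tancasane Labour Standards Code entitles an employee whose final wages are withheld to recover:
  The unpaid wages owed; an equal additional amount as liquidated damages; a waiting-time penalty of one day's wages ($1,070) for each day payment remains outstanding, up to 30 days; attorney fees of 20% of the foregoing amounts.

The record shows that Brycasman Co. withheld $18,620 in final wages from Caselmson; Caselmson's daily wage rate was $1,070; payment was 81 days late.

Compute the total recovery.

Liquidated damages (equal amount): $18,620
Penalty days: min(81, 30) = 30
Waiting-time penalty: 30 × $1,070 = $32,100
Subtotal: $18,620 + $18,620 + $32,100 = $69,340
Attorney fees: 20% of $69,340 = $13,868
Total award: $69,340 + $13,868 = $83,208

$83,208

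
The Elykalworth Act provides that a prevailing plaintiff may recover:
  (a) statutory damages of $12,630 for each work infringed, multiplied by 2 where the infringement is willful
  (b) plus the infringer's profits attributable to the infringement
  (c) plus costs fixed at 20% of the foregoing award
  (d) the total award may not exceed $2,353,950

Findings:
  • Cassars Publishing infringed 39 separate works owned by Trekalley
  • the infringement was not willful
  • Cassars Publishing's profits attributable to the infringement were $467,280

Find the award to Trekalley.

$1,151,820

Statutory damages: 39 × $12,630 = $492,570
Infringement not willful: no ×2 enhancement.
Combined award: $492,570 + $467,280 = $959,850
Costs: 20% of $959,850 = $191,970
Award plus costs: $959,850 + $191,970 = $1,151,820
Cap at $2,353,950: $1,151,820 is within the cap, no reduction.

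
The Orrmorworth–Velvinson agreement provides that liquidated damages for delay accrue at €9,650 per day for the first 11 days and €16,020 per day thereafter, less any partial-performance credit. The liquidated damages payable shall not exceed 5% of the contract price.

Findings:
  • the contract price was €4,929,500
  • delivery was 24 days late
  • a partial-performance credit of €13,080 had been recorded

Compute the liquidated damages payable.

First 11 days: 11 × €9,650 = €106,150
Remaining days: (24 − 11) × €16,020 = €208,260
Accrued per-day damages: €106,150 + €208,260 = €314,410
Less partial-performance credit: €314,410 − €13,080 = €301,330
Cap: 5% of €4,929,500 = €246,475
Cap at €246,475: €301,330 exceeds the cap → €246,475

€246,475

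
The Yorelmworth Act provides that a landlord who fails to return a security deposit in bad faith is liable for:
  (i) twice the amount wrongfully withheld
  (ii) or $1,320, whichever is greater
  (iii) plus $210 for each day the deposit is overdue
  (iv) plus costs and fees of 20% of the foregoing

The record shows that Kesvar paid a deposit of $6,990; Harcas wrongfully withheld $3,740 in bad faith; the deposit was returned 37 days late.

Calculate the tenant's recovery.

$18,300

Doubled: 2 × $3,740 = $7,480
Minimum $1,320: $7,480 meets the minimum, no increase.
Late-return penalty: 37 × $210 = $7,770
Damages plus late penalty: $7,480 + $7,770 = $15,250
Costs and fees: 20% of $15,250 = $3,050
Total recovery: $15,250 + $3,050 = $18,300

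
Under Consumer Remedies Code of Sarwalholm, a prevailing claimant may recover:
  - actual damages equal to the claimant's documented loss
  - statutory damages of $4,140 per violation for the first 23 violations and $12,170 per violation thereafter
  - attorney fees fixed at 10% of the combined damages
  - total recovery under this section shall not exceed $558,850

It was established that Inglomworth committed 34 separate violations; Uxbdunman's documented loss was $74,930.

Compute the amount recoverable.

First 23 violations: 23 × $4,140 = $95,220
Remaining violations: (34 − 23) × $12,170 = $133,870
Statutory damages: $95,220 + $133,870 = $229,090
Combined damages: $74,930 + $229,090 = $304,020
Attorney fees: 10% of $304,020 = $30,402
Total before cap: $304,020 + $30,402 = $334,422
Cap at $558,850: $334,422 is within the cap, no reduction.

$334,422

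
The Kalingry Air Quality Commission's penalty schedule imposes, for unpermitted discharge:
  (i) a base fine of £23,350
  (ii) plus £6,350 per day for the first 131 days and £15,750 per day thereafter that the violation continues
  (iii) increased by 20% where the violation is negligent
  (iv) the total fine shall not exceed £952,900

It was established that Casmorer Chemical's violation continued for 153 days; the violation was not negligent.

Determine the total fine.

First 131 days: 131 × £6,350 = £831,850
Remaining days: (153 − 131) × £15,750 = £346,500
Per-day component: £831,850 + £346,500 = £1,178,350
Base plus per-day: £23,350 + £1,178,350 = £1,201,700
The violation was not negligent: no 20% increase.
Cap at £952,900: £1,201,700 exceeds the cap → £952,900

£952,900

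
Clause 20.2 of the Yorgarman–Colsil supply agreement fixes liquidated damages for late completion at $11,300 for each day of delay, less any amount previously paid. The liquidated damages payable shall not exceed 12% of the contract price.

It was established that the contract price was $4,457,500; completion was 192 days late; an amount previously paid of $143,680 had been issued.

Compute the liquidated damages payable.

Per-day damages: 192 × $11,300 = $2,169,600
Less amount previously paid: $2,169,600 − $143,680 = $2,025,920
Cap: 12% of $4,457,500 = $534,900
Cap at $534,900: $2,025,920 exceeds the cap → $534,900

$534,900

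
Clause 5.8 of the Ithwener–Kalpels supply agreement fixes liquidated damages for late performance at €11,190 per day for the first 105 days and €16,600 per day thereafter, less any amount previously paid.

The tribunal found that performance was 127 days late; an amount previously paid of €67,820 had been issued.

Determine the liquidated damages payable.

First 105 days: 105 × €11,190 = €1,174,950
Remaining days: (127 − 105) × €16,600 = €365,200
Accrued per-day damages: €1,174,950 + €365,200 = €1,540,150
Less amount previously paid: €1,540,150 − €67,820 = €1,472,330

Liquidated damages: €1,472,330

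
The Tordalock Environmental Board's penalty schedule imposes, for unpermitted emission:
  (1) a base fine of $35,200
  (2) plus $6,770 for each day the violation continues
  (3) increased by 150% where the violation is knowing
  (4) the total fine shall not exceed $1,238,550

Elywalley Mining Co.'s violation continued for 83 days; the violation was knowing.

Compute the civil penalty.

$1,238,550

Per-day component: 83 × $6,770 = $561,910
Base plus per-day: $35,200 + $561,910 = $597,110
Enhancement: 150% of $597,110 = $895,665
Enhanced fine: $597,110 + $895,665 = $1,492,775
Cap at $1,238,550: $1,492,775 exceeds the cap → $1,238,550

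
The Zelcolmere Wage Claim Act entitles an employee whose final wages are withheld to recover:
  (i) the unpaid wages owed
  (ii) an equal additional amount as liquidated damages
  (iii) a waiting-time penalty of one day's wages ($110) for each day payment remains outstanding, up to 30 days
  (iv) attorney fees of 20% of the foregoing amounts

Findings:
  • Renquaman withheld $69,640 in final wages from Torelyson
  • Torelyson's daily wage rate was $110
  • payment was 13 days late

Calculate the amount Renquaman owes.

Liquidated damages (equal amount): $69,640
Penalty days: min(13, 30) = 13
Waiting-time penalty: 13 × $110 = $1,430
Subtotal: $69,640 + $69,640 + $1,430 = $140,710
Attorney fees: 20% of $140,710 = $28,142
Total award: $140,710 + $28,142 = $168,852

$168,852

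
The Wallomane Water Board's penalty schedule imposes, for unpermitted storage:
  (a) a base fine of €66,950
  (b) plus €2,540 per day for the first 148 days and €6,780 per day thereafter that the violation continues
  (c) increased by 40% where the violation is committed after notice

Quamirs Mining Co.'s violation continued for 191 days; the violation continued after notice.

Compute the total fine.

€1,028,174

First 148 days: 148 × €2,540 = €375,920
Remaining days: (191 − 148) × €6,780 = €291,540
Per-day component: €375,920 + €291,540 = €667,460
Base plus per-day: €66,950 + €667,460 = €734,410
Enhancement: 40% of €734,410 = €293,764
Enhanced fine: €734,410 + €293,764 = €1,028,174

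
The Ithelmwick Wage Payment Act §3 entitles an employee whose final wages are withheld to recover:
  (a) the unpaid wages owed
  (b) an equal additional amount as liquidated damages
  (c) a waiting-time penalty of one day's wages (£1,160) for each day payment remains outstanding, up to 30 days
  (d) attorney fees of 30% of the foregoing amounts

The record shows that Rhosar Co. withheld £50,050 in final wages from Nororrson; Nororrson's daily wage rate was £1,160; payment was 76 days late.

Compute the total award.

Liquidated damages (equal amount): £50,050
Penalty days: min(76, 30) = 30
Waiting-time penalty: 30 × £1,160 = £34,800
Subtotal: £50,050 + £50,050 + £34,800 = £134,900
Attorney fees: 30% of £134,900 = £40,470
Total award: £134,900 + £40,470 = £175,370

£175,370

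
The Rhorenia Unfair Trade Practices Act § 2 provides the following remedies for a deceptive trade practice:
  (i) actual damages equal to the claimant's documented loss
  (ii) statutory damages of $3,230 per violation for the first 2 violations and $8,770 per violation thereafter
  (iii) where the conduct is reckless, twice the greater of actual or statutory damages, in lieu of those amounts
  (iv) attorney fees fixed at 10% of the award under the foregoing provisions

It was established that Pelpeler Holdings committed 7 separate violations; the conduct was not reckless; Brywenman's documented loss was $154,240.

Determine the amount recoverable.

First 2 violations: 2 × $3,230 = $6,460
Remaining violations: (7 − 2) × $8,770 = $43,850
Statutory damages: $6,460 + $43,850 = $50,310
Conduct not reckless: the in-lieu enhancement does not apply.
Actual plus statutory damages: $154,240 + $50,310 = $204,550
Attorney fees: 10% of $204,550 = $20,455
Total recovery: $204,550 + $20,455 = $225,005

$225,005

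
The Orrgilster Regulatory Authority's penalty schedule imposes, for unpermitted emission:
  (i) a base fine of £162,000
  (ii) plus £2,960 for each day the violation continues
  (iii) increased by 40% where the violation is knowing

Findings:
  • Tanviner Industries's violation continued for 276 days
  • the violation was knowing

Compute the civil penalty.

£1,370,544

Per-day component: 276 × £2,960 = £816,960
Base plus per-day: £162,000 + £816,960 = £978,960
Enhancement: 40% of £978,960 = £391,584
Enhanced fine: £978,960 + £391,584 = £1,370,544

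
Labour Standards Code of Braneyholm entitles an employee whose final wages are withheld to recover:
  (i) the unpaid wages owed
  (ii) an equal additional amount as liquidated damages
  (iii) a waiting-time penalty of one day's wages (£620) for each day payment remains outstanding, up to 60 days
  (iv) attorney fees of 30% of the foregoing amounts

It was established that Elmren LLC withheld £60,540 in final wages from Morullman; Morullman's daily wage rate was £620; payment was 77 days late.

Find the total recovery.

Total award: £205,764

Liquidated damages (equal amount): £60,540
Penalty days: min(77, 60) = 60
Waiting-time penalty: 60 × £620 = £37,200
Subtotal: £60,540 + £60,540 + £37,200 = £158,280
Attorney fees: 30% of £158,280 = £47,484
Total award: £158,280 + £47,484 = £205,764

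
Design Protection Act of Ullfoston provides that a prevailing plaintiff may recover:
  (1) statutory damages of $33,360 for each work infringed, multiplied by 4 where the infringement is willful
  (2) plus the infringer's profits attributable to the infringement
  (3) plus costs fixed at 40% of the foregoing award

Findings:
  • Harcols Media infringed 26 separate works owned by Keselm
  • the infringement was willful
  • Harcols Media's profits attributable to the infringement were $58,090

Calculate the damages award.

$4,938,542

Statutory damages: 26 × $33,360 = $867,360
Multiplied by 4: 4 × $867,360 = $3,469,440
Combined award: $3,469,440 + $58,090 = $3,527,530
Costs: 40% of $3,527,530 = $1,411,012
Award plus costs: $3,527,530 + $1,411,012 = $4,938,542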